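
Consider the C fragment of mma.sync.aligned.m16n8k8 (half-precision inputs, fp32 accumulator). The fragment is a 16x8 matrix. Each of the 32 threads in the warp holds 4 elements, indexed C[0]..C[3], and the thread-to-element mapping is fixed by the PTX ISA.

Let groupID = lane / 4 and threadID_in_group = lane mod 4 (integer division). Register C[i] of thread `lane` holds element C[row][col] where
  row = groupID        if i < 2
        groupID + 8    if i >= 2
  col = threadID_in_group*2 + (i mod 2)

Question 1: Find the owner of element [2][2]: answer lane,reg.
r:2=>grp=2,rB=0  c:2=>tig=1,lo=0
L=2*4+1=9  i=0*2+0=0

9,0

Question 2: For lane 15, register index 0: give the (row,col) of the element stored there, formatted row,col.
3,6

lane 15->15/4=3, 15 mod 4=3
i=0  r:3+0->3  c:2·3+0->6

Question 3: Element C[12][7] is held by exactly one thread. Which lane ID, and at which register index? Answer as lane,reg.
19,3

r=12→G=4,rhi=1  c=7→T=3,p=1
L=4*4+3=19  i=1*2+1=3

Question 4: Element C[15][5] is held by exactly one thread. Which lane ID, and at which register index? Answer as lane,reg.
30,3

r=15→G=7,rhi=1  c=5→T=2,p=1
L=7*4+2=30  i=1*2+1=3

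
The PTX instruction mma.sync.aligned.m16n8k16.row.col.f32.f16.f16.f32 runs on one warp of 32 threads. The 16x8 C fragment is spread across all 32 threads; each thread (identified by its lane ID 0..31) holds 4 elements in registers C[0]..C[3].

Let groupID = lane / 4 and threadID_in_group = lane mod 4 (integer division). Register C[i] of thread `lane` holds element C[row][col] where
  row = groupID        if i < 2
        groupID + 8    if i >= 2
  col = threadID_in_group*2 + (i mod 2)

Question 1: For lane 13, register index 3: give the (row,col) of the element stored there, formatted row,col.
11,3

lane 13→13/4=3, 13 mod 4=1
i=3  r:3+8→11  c:2·1+1→3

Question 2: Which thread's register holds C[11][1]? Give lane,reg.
r=11->g=3,rb=1  c=1->t=0,b0=1
L=3*4+0=12  i=1*2+1=3

12,3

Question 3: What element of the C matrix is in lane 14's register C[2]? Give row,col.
11,4

lane 14->14/4=3, 14 mod 4=2
i=2  r:3+8->11  c:2·2+0->4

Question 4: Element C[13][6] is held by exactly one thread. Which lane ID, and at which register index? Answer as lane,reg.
23,2

r=13->g=5,rb=1  c=6->t=3,b0=0
L=5*4+3=23  i=1*2+0=2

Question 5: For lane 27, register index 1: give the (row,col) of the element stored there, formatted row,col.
27: grp=6,tig=3
[1] (6+0,3*2+1) = (6,7)

6,7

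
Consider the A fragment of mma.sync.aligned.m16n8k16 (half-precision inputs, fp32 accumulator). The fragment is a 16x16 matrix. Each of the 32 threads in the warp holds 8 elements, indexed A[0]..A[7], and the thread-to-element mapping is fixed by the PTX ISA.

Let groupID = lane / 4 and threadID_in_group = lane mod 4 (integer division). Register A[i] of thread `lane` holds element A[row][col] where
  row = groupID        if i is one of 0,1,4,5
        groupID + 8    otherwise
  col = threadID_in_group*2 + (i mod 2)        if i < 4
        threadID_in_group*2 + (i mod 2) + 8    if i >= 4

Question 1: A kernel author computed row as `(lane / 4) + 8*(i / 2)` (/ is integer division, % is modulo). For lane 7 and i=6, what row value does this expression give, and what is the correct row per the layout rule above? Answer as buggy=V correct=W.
`(lane / 4) + 8*(i / 2)`[7,6]→25
7: G=1,T=3
[6] (1+8,3*2+0+8) = (9,14)
row: 25 vs 9

buggy=25 correct=9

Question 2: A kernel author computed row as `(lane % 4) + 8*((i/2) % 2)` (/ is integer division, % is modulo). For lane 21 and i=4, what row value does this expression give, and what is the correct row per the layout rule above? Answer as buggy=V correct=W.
`(lane % 4) + 8*((i/2) % 2)`[21,4]→1
L=21→G=21>>2=5, T=21&3=1
[4]→row 5+0=5  col 1·2+0+8=10
row: 1 vs 5

buggy=1 correct=5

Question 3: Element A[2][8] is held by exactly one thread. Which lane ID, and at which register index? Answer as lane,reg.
r=2⇒gr=2,Rb=0  c=8⇒Cb=1,th=0,odd=0
L=2*4+0=8  i=1*4+0*2+0=4

8,4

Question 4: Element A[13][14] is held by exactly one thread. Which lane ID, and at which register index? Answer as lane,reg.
r=13->g=5,rb=1  c=14->cb=1,t=3,b0=0
L=5*4+3=23  i=1*4+1*2+0=6

23,6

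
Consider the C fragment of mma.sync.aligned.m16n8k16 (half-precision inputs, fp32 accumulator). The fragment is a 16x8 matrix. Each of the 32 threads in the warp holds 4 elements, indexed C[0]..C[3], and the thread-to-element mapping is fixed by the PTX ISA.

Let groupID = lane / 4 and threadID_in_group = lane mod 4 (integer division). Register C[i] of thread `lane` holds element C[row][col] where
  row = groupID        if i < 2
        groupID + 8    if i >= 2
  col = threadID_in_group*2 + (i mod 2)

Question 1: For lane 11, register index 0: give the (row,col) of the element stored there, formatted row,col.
2,6

lane 11->11/4=2, 11 mod 4=3
i=0  r:2+0->2  c:2·3+0->6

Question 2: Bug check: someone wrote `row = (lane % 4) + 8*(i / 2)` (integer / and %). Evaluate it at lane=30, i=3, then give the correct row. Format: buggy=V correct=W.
buggy=10 correct=15

`(lane % 4) + 8*(i / 2)`[30,3]=>10
lane 30=>30/4=7, 30 mod 4=2
i=3  r:7+8=>15  c:2·2+1=>5
row: 10 vs 15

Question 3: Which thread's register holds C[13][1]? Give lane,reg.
20,3

r=13->g=5,rb=1  c=1->t=0,b0=1
L=5*4+0=20  i=1*2+1=3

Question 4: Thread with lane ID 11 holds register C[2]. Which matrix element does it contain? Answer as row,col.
lane 11⇒11/4=2, 11 mod 4=3
i=2  r:2+8⇒10  c:2·3+0⇒6

10,6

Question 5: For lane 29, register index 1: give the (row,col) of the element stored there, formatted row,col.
lane 29->29/4=7, 29 mod 4=1
i=1  r:7+0->7  c:2·1+1->3

7,3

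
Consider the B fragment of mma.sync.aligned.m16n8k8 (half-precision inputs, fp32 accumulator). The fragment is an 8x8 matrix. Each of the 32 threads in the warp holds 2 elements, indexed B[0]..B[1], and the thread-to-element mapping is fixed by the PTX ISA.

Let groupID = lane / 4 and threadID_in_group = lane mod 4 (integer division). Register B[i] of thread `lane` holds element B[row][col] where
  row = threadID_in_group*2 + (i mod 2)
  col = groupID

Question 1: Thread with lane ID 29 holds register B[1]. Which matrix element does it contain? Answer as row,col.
3,7

L=29->gid=29>>2=7, tid=29&3=1
[1]->row 1·2+1=3  col gid=7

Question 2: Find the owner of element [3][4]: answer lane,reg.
17,1

c=4->g=4  r=3->t=1,b0=1
L=4*4+1=17  i=1=1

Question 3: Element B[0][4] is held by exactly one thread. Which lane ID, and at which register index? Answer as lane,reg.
c=4→G=4  r=0→T=0,p=0
L=4*4+0=16  i=0=0

16,0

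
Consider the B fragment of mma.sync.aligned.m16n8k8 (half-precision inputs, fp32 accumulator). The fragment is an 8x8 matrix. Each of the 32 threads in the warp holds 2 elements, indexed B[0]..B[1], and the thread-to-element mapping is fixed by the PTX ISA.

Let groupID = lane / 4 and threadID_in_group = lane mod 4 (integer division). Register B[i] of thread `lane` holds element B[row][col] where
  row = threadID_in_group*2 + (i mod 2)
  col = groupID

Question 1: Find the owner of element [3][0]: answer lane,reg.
1,1

c=0->g=0  r=3->t=1,b0=1
L=0*4+1=1  i=1=1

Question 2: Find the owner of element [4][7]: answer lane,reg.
30,0

c:7=>grp=7  r:4=>tig=2,lo=0
L=7*4+2=30  i=0=0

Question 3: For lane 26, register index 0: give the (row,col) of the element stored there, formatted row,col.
L=26->g=26>>2=6, t=26&3=2
[0]->row 2·2+0=4  col g=6

4,6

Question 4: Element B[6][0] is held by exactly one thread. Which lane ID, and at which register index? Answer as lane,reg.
c=0->g=0  r=6->t=3,b0=0
L=0*4+3=3  i=0=0

3,0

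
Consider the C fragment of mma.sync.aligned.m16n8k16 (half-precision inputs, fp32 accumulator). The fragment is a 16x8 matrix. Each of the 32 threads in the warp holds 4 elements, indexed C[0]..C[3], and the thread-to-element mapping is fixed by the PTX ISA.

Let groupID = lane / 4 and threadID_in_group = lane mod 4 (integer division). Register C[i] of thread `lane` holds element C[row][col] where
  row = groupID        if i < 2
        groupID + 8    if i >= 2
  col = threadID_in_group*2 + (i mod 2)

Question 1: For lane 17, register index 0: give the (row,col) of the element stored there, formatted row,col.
4,2

17: gid=4,tid=1
[0] (4+0,1*2+0) = (4,2)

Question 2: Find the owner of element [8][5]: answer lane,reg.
r=8->g=0,rb=1  c=5->t=2,b0=1
L=0*4+2=2  i=1*2+1=3

2,3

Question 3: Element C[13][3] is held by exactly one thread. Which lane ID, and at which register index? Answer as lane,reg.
21,3

r=13⇒gr=5,Rb=1  c=3⇒th=1,odd=1
L=5*4+1=21  i=1*2+1=3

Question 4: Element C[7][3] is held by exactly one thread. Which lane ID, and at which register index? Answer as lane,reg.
29,1

r=7→G=7,rhi=0  c=3→T=1,p=1
L=7*4+1=29  i=0*2+1=1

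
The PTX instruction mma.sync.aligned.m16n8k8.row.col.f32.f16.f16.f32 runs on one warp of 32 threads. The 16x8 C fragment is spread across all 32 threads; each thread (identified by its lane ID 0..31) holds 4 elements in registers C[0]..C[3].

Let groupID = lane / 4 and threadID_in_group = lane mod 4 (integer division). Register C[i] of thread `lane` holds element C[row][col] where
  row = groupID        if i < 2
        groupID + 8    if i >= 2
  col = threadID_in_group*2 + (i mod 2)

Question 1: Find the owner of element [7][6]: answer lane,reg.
31,0

r=7→G=7,rhi=0  c=6→T=3,p=0
L=7*4+3=31  i=0*2+0=0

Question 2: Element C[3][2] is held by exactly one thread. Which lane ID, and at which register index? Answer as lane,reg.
r: 3->gid=3,r8=0  c: 2->tid=1,i&1=0
L=3*4+1=13  i=0*2+0=0

13,0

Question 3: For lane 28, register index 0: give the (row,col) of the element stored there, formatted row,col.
L=28=>grp=28>>2=7, tig=28&3=0
[0]=>row 7+0=7  col 0·2+0=0

7,0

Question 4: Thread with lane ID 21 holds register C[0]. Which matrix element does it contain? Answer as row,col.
L=21→G=21>>2=5, T=21&3=1
[0]→row 5+0=5  col 1·2+0=2

5,2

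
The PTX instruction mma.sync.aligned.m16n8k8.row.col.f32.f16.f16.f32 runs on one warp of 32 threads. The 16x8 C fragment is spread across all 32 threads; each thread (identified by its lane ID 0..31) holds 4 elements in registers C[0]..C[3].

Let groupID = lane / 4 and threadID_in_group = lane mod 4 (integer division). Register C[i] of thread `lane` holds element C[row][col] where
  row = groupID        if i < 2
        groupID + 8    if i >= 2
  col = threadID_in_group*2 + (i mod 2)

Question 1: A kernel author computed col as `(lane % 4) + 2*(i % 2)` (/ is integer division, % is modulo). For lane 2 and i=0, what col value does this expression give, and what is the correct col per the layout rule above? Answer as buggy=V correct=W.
`(lane % 4) + 2*(i % 2)`[2,0]->2
lane 2->2/4=0, 2 mod 4=2
i=0  r:0+0->0  c:2·2+0->4
col: 2 vs 4

buggy=2 correct=4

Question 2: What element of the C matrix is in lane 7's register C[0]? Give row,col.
1,6

7: gid=1,tid=3
[0] (1+0,3*2+0) = (1,6)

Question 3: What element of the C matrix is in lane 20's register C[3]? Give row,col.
lane 20: gr=5 (20/4), th=0 (20%4)
i=3: r=5+8=13, c=0*2+1=1

13,1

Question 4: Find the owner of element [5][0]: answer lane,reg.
r=5⇒gr=5,Rb=0  c=0⇒th=0,odd=0
L=5*4+0=20  i=0*2+0=0

20,0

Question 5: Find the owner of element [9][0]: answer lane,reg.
r=9→G=1,rhi=1  c=0→T=0,p=0
L=1*4+0=4  i=1*2+0=2

4,2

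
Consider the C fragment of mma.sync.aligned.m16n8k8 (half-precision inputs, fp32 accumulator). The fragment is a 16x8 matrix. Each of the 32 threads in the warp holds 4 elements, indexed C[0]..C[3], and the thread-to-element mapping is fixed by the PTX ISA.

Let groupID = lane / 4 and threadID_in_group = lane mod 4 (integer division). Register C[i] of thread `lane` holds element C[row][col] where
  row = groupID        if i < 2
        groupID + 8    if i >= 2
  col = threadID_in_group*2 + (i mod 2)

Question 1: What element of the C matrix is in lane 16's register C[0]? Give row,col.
lane 16→16/4=4, 16 mod 4=0
i=0  r:4+0→4  c:2·0+0→0

4,0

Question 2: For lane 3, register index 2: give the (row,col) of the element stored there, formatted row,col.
8,6

3: gr=0,th=3
[2] (0+8,3*2+0) = (8,6)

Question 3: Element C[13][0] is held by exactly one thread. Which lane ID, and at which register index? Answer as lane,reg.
20,2

r=13→G=5,rhi=1  c=0→T=0,p=0
L=5*4+0=20  i=1*2+0=2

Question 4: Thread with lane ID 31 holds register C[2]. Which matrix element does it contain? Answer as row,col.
15,6

31: gid=7,tid=3
[2] (7+8,3*2+0) = (15,6)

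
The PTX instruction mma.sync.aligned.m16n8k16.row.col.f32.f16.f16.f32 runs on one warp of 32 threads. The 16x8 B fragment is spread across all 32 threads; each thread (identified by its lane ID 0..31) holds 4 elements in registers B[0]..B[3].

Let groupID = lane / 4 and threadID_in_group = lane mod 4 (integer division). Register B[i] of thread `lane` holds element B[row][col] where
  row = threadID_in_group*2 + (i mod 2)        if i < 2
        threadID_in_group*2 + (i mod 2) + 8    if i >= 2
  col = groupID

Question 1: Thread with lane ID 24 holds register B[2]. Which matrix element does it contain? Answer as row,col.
8,6

L=24->gid=24>>2=6, tid=24&3=0
[2]->row 0·2+0+8=8  col gid=6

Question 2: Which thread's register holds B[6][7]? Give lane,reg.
31,0

c: 7->gid=7  r: 6->r8=0,tid=3,i&1=0
L=7*4+3=31  i=0*2+0=0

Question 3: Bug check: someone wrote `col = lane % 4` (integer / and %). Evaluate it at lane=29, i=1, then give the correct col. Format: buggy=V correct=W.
`lane % 4`[29,1]->1
lane 29: g=7 (29/4), t=1 (29%4)
i=1: r=1*2+1+0=3, c=g=7
col: 1 vs 7

buggy=1 correct=7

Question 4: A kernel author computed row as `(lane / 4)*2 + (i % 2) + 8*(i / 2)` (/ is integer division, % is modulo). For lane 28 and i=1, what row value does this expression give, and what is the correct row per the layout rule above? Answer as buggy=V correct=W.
buggy=15 correct=1

`(lane / 4)*2 + (i % 2) + 8*(i / 2)`[28,1]→15
L=28→G=28>>2=7, T=28&3=0
[1]→row 0·2+1+0=1  col G=7
row: 15 vs 1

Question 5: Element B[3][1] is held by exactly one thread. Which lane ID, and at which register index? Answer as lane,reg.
5,1

c: 1->gid=1  r: 3->r8=0,tid=1,i&1=1
L=1*4+1=5  i=0*2+1=1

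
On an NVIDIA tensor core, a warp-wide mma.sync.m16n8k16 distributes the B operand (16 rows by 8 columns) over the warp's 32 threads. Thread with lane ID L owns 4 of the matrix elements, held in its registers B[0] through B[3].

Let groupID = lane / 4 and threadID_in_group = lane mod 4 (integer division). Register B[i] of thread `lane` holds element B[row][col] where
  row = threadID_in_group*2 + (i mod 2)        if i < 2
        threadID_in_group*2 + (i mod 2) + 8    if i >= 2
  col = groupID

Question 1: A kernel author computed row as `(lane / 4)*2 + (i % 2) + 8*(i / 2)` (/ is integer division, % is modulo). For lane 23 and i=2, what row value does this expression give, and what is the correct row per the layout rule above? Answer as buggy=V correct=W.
buggy=18 correct=14

`(lane / 4)*2 + (i % 2) + 8*(i / 2)`[23,2]=>18
23: grp=5,tig=3
[2] (3*2+0+8,5) = (14,5)
row: 18 vs 14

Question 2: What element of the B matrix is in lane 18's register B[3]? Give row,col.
13,4

lane 18: g=4 (18/4), t=2 (18%4)
i=3: r=2*2+1+8=13, c=g=4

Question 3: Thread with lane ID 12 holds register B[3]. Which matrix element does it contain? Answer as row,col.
L=12→G=12>>2=3, T=12&3=0
[3]→row 0·2+1+8=9  col G=3

9,3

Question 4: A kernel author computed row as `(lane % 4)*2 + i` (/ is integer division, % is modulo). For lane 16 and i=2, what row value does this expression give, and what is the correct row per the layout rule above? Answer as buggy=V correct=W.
`(lane % 4)*2 + i`[16,2]→2
16: G=4,T=0
[2] (0*2+0+8,4) = (8,4)
row: 2 vs 8

buggy=2 correct=8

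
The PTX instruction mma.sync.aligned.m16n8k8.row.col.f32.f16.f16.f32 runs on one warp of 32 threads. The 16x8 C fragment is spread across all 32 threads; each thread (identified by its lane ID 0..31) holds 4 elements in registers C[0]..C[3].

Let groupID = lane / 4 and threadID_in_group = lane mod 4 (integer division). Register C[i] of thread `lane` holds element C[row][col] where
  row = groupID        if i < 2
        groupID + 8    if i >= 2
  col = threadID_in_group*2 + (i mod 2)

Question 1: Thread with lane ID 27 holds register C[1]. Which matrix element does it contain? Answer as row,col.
6,7

L=27->g=27>>2=6, t=27&3=3
[1]->row 6+0=6  col 3·2+1=7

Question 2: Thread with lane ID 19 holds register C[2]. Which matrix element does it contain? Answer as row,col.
L=19->g=19>>2=4, t=19&3=3
[2]->row 4+8=12  col 3·2+0=6

12,6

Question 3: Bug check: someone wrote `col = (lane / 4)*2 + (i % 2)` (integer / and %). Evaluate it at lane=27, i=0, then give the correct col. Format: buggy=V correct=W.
buggy=12 correct=6

`(lane / 4)*2 + (i % 2)`[27,0]->12
27: g=6,t=3
[0] (6+0,3*2+0) = (6,6)
col: 12 vs 6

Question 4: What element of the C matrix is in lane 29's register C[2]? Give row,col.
29: gr=7,th=1
[2] (7+8,1*2+0) = (15,2)

15,2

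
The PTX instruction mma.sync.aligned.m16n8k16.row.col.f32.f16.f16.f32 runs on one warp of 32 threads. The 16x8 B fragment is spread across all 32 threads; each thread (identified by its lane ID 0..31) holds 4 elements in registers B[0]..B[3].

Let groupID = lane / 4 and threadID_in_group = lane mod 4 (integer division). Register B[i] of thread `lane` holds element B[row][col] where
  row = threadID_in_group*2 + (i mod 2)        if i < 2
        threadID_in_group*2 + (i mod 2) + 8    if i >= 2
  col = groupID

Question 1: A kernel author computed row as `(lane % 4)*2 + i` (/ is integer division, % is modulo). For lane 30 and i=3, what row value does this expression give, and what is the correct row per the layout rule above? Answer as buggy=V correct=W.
`(lane % 4)*2 + i`[30,3]=>7
lane 30=>30/4=7, 30 mod 4=2
i=3  r:2·2+1+8=>13  c:7
row: 7 vs 13

buggy=7 correct=13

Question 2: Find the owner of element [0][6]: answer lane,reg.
c=6->g=6  r=0->rb=0,t=0,b0=0
L=6*4+0=24  i=0*2+0=0

24,0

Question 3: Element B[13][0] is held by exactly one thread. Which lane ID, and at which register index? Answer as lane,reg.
2,3

c:0=>grp=0  r:13=>rB=1,tig=2,lo=1
L=0*4+2=2  i=1*2+1=3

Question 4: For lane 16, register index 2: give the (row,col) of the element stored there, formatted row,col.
lane 16: g=4 (16/4), t=0 (16%4)
i=2: r=0*2+0+8=8, c=g=4

8,4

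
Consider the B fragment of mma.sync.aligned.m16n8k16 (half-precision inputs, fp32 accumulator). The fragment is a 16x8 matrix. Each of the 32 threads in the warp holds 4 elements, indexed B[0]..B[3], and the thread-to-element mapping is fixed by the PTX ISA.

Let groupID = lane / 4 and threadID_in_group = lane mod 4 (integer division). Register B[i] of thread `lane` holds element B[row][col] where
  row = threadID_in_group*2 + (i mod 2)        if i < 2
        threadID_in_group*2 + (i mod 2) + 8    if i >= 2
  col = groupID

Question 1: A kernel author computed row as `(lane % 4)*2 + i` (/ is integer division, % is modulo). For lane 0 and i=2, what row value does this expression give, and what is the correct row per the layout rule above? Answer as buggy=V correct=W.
`(lane % 4)*2 + i`[0,2]→2
lane 0→0/4=0, 0 mod 4=0
i=2  r:2·0+0+8→8  c:0
row: 2 vs 8

buggy=2 correct=8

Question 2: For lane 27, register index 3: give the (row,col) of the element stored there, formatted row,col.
15,6

27: g=6,t=3
[3] (3*2+1+8,6) = (15,6)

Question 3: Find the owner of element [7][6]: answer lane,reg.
27,1

c=6⇒gr=6  r=7⇒Rb=0,th=3,odd=1
L=6*4+3=27  i=0*2+1=1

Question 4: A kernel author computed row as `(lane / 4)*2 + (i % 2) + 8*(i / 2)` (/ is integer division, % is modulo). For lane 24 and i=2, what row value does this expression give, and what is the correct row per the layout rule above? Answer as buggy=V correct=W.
buggy=20 correct=8

`(lane / 4)*2 + (i % 2) + 8*(i / 2)`[24,2]=>20
lane 24=>24/4=6, 24 mod 4=0
i=2  r:2·0+0+8=>8  c:6
row: 20 vs 8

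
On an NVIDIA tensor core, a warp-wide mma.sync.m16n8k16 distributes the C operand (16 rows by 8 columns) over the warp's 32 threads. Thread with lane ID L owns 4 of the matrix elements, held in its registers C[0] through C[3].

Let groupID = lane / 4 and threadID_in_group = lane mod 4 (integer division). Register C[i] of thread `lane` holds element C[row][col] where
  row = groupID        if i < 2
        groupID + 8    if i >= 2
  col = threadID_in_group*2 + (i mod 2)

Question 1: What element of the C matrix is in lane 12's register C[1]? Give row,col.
3,1

12: G=3,T=0
[1] (3+0,0*2+1) = (3,1)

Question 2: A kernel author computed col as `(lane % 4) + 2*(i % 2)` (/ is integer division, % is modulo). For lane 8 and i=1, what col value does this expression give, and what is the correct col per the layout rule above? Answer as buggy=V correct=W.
`(lane % 4) + 2*(i % 2)`[8,1]->2
L=8->gid=8>>2=2, tid=8&3=0
[1]->row 2+0=2  col 0·2+1=1
col: 2 vs 1

buggy=2 correct=1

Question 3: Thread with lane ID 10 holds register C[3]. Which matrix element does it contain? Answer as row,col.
10,5

lane 10: g=2 (10/4), t=2 (10%4)
i=3: r=2+8=10, c=2*2+1=5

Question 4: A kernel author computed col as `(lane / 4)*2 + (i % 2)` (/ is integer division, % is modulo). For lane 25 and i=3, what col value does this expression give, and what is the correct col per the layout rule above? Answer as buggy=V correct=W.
buggy=13 correct=3

`(lane / 4)*2 + (i % 2)`[25,3]->13
L=25->g=25>>2=6, t=25&3=1
[3]->row 6+8=14  col 1·2+1=3
col: 13 vs 3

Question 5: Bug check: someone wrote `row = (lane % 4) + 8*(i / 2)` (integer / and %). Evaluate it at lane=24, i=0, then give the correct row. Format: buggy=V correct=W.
`(lane % 4) + 8*(i / 2)`[24,0]->0
L=24->gid=24>>2=6, tid=24&3=0
[0]->row 6+0=6  col 0·2+0=0
row: 0 vs 6

buggy=0 correct=6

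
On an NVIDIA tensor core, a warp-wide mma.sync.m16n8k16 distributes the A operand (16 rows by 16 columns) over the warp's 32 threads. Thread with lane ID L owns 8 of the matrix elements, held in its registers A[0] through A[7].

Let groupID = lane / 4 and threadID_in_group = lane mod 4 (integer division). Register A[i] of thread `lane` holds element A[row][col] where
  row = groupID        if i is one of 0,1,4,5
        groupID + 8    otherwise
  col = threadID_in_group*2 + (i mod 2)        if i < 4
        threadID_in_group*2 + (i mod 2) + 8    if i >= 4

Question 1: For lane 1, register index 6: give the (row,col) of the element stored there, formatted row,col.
8,10

1: gr=0,th=1
[6] (0+8,1*2+0+8) = (8,10)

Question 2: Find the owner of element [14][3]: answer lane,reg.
r:14=>grp=6,rB=1  c:3=>cB=0,tig=1,lo=1
L=6*4+1=25  i=0*4+1*2+1=3

25,3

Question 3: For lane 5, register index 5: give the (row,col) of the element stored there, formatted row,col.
lane 5: G=1 (5/4), T=1 (5%4)
i=5: r=1+0=1, c=1*2+1+8=11

1,11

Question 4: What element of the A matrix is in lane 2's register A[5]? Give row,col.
0,13

lane 2: grp=0 (2/4), tig=2 (2%4)
i=5: r=0+0=0, c=2*2+1+8=13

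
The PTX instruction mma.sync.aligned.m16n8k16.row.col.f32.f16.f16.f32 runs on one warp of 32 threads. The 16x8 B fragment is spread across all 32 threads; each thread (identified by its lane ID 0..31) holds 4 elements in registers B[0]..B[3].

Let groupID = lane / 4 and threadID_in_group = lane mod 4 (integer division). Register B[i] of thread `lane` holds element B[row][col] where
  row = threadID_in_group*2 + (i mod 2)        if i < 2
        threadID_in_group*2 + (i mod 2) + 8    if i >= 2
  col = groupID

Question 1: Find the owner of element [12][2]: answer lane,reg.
10,2

c=2->g=2  r=12->rb=1,t=2,b0=0
L=2*4+2=10  i=1*2+0=2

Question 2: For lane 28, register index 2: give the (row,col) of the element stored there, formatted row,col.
lane 28->28/4=7, 28 mod 4=0
i=2  r:2·0+0+8->8  c:7

8,7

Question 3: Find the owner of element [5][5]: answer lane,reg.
22,1

c:5=>grp=5  r:5=>rB=0,tig=2,lo=1
L=5*4+2=22  i=0*2+1=1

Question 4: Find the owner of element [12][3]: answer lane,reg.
c=3→G=3  r=12→rhi=1,T=2,p=0
L=3*4+2=14  i=1*2+0=2

14,2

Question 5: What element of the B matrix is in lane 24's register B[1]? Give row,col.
lane 24: gr=6 (24/4), th=0 (24%4)
i=1: r=0*2+1+0=1, c=gr=6

1,6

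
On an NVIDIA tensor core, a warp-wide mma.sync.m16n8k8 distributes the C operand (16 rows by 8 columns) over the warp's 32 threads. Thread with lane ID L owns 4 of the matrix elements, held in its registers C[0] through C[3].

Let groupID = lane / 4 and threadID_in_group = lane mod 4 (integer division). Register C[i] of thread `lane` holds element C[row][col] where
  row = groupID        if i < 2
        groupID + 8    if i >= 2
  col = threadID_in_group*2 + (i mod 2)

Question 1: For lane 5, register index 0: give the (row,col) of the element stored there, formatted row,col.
5: G=1,T=1
[0] (1+0,1*2+0) = (1,2)

1,2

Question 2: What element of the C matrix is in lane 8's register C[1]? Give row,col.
lane 8->8/4=2, 8 mod 4=0
i=1  r:2+0->2  c:2·0+1->1

2,1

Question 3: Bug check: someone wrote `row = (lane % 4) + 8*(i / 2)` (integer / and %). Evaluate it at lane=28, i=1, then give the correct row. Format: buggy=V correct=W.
buggy=0 correct=7

`(lane % 4) + 8*(i / 2)`[28,1]->0
L=28->g=28>>2=7, t=28&3=0
[1]->row 7+0=7  col 0·2+1=1
row: 0 vs 7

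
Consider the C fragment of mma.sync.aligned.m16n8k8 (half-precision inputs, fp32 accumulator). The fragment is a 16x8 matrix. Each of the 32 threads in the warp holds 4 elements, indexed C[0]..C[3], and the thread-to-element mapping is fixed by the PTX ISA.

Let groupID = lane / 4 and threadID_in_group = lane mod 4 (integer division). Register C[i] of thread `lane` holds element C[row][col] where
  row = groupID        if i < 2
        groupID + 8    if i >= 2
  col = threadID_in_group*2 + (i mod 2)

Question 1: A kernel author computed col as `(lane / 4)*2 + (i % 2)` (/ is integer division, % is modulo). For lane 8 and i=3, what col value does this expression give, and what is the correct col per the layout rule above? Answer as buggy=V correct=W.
buggy=5 correct=1

`(lane / 4)*2 + (i % 2)`[8,3]->5
lane 8: gid=2 (8/4), tid=0 (8%4)
i=3: r=2+8=10, c=0*2+1=1
col: 5 vs 1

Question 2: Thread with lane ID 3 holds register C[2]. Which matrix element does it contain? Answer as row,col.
3: gid=0,tid=3
[2] (0+8,3*2+0) = (8,6)

8,6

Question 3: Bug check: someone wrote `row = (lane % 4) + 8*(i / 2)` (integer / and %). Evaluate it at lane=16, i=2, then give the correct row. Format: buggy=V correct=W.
`(lane % 4) + 8*(i / 2)`[16,2]⇒8
lane 16: gr=4 (16/4), th=0 (16%4)
i=2: r=4+8=12, c=0*2+0=0
row: 8 vs 12

buggy=8 correct=12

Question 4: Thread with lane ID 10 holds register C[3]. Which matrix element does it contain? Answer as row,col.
10,5

lane 10⇒10/4=2, 10 mod 4=2
i=3  r:2+8⇒10  c:2·2+1⇒5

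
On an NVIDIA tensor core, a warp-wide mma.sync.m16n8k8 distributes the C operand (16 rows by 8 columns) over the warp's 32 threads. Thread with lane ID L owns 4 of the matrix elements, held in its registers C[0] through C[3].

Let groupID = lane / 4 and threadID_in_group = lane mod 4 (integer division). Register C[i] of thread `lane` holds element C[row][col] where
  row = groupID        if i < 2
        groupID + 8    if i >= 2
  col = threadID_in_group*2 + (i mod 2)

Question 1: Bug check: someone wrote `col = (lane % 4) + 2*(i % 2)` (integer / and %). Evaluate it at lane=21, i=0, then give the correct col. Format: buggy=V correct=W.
`(lane % 4) + 2*(i % 2)`[21,0]->1
L=21->gid=21>>2=5, tid=21&3=1
[0]->row 5+0=5  col 1·2+0=2
col: 1 vs 2

buggy=1 correct=2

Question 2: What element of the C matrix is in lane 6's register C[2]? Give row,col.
lane 6→6/4=1, 6 mod 4=2
i=2  r:1+8→9  c:2·2+0→4

9,4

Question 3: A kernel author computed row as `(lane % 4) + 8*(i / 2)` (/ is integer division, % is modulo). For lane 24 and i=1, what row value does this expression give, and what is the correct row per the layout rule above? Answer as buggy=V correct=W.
`(lane % 4) + 8*(i / 2)`[24,1]→0
L=24→G=24>>2=6, T=24&3=0
[1]→row 6+0=6  col 0·2+1=1
row: 0 vs 6

buggy=0 correct=6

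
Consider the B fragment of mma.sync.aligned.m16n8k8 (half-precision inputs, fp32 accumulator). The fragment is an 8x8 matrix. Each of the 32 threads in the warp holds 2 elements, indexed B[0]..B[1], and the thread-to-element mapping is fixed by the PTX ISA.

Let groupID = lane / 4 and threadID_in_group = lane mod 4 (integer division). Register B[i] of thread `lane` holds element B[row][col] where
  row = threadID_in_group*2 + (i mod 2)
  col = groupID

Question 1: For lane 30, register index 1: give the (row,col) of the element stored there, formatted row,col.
lane 30→30/4=7, 30 mod 4=2
i=1  r:2·2+1→5  c:7

5,7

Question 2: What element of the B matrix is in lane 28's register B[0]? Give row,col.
0,7

L=28->g=28>>2=7, t=28&3=0
[0]->row 0·2+0=0  col g=7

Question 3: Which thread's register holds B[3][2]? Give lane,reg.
c=2->g=2  r=3->t=1,b0=1
L=2*4+1=9  i=1=1

9,1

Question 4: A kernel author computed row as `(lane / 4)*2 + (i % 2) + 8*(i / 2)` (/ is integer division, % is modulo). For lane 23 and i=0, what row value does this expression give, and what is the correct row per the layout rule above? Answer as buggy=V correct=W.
buggy=10 correct=6

`(lane / 4)*2 + (i % 2) + 8*(i / 2)`[23,0]→10
lane 23: G=5 (23/4), T=3 (23%4)
i=0: r=3*2+0=6, c=G=5
row: 10 vs 6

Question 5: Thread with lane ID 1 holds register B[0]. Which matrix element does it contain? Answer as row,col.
2,0

L=1=>grp=1>>2=0, tig=1&3=1
[0]=>row 1·2+0=2  col grp=0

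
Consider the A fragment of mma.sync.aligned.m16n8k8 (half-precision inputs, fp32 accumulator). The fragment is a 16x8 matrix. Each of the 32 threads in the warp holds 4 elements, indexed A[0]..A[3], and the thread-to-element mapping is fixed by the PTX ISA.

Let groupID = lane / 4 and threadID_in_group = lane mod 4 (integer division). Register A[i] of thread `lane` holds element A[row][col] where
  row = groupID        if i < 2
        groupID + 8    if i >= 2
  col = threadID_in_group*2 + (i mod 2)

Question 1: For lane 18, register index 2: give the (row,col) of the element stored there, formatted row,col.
18: grp=4,tig=2
[2] (4+8,2*2+0) = (12,4)

12,4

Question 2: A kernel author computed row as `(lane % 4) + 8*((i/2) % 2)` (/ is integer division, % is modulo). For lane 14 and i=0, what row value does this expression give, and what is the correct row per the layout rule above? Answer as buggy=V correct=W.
`(lane % 4) + 8*((i/2) % 2)`[14,0]⇒2
lane 14: gr=3 (14/4), th=2 (14%4)
i=0: r=3+0=3, c=2*2+0=4
row: 2 vs 3

buggy=2 correct=3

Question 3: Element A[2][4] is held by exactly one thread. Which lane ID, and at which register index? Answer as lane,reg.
r: 2->gid=2,r8=0  c: 4->tid=2,i&1=0
L=2*4+2=10  i=0*2+0=0

10,0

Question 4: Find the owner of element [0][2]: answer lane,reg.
r: 0->gid=0,r8=0  c: 2->tid=1,i&1=0
L=0*4+1=1  i=0*2+0=0

1,0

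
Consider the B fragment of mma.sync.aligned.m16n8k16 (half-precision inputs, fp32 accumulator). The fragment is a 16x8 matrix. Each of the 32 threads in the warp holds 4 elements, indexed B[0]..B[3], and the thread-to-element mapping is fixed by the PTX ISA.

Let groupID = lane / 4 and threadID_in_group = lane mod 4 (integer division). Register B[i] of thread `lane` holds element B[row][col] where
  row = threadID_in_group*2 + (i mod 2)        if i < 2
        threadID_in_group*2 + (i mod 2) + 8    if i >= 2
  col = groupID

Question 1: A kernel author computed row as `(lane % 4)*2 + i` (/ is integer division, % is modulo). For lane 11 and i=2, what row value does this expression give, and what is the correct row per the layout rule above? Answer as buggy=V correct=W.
`(lane % 4)*2 + i`[11,2]=>8
lane 11=>11/4=2, 11 mod 4=3
i=2  r:2·3+0+8=>14  c:2
row: 8 vs 14

buggy=8 correct=14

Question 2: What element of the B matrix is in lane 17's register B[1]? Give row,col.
17: g=4,t=1
[1] (1*2+1+0,4) = (3,4)

3,4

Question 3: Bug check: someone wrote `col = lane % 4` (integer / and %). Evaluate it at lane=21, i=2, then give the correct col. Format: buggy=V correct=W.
`lane % 4`[21,2]⇒1
lane 21: gr=5 (21/4), th=1 (21%4)
i=2: r=1*2+0+8=10, c=gr=5
col: 1 vs 5

buggy=1 correct=5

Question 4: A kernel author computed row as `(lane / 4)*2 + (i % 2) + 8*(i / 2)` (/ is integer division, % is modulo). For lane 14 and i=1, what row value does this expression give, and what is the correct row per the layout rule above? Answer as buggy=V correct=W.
`(lane / 4)*2 + (i % 2) + 8*(i / 2)`[14,1]->7
lane 14->14/4=3, 14 mod 4=2
i=1  r:2·2+1+0->5  c:3
row: 7 vs 5

buggy=7 correct=5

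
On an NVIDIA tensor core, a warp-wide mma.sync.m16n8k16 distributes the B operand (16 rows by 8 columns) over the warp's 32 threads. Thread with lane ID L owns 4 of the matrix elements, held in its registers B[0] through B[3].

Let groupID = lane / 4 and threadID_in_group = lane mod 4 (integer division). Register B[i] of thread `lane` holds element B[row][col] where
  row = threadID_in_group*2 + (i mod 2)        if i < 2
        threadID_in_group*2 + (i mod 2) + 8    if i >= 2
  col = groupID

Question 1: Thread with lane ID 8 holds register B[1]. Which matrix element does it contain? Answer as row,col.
1,2

lane 8: g=2 (8/4), t=0 (8%4)
i=1: r=0*2+1+0=1, c=g=2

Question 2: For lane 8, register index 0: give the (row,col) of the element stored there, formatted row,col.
0,2

lane 8: G=2 (8/4), T=0 (8%4)
i=0: r=0*2+0+0=0, c=G=2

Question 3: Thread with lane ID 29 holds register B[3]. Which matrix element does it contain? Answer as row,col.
L=29->g=29>>2=7, t=29&3=1
[3]->row 1·2+1+8=11  col g=7

11,7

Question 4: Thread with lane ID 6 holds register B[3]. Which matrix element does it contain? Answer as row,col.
13,1

lane 6->6/4=1, 6 mod 4=2
i=3  r:2·2+1+8->13  c:1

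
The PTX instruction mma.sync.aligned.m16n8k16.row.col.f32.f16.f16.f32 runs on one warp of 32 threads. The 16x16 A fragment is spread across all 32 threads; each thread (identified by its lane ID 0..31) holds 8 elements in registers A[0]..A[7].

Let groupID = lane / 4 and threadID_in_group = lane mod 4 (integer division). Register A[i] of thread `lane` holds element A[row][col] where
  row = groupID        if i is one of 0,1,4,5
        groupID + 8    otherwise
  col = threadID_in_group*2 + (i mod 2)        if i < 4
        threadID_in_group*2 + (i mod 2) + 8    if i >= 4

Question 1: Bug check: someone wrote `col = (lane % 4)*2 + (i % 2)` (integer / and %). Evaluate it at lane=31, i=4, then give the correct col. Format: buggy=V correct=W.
buggy=6 correct=14

`(lane % 4)*2 + (i % 2)`[31,4]=>6
L=31=>grp=31>>2=7, tig=31&3=3
[4]=>row 7+0=7  col 3·2+0+8=14
col: 6 vs 14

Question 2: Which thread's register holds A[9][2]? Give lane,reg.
5,2

r: 9->gid=1,r8=1  c: 2->c8=0,tid=1,i&1=0
L=1*4+1=5  i=0*4+1*2+0=2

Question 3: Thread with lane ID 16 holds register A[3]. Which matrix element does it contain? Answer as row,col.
12,1

16: G=4,T=0
[3] (4+8,0*2+1+0) = (12,1)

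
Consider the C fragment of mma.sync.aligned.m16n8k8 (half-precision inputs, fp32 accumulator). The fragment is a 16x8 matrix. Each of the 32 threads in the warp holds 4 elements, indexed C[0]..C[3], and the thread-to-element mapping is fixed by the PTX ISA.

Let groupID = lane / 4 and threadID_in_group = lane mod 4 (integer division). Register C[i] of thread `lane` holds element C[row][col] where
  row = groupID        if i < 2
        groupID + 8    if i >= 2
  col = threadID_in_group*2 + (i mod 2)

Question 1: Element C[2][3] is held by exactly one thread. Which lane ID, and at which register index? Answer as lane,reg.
9,1

r=2⇒gr=2,Rb=0  c=3⇒th=1,odd=1
L=2*4+1=9  i=0*2+1=1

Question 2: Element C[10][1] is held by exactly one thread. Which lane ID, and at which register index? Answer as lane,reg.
8,3

r=10->g=2,rb=1  c=1->t=0,b0=1
L=2*4+0=8  i=1*2+1=3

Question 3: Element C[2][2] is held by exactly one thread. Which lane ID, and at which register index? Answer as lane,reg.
r=2→G=2,rhi=0  c=2→T=1,p=0
L=2*4+1=9  i=0*2+0=0

9,0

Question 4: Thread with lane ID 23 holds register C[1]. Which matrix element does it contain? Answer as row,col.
lane 23->23/4=5, 23 mod 4=3
i=1  r:5+0->5  c:2·3+1->7

5,7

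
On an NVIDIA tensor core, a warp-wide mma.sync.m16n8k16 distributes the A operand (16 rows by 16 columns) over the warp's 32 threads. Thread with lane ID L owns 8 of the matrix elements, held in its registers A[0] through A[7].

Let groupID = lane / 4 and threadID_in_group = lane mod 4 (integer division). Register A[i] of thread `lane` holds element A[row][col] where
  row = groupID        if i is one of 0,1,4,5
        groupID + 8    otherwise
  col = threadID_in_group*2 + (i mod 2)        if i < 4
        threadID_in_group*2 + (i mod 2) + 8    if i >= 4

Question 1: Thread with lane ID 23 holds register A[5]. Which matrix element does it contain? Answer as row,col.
lane 23=>23/4=5, 23 mod 4=3
i=5  r:5+0=>5  c:2·3+1+8=>15

5,15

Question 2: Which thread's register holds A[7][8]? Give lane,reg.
r: 7->gid=7,r8=0  c: 8->c8=1,tid=0,i&1=0
L=7*4+0=28  i=1*4+0*2+0=4

28,4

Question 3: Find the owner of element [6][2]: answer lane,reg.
r=6→G=6,rhi=0  c=2→chi=0,T=1,p=0
L=6*4+1=25  i=0*4+0*2+0=0

25,0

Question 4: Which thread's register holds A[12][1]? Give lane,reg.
16,3

r=12⇒gr=4,Rb=1  c=1⇒Cb=0,th=0,odd=1
L=4*4+0=16  i=0*4+1*2+1=3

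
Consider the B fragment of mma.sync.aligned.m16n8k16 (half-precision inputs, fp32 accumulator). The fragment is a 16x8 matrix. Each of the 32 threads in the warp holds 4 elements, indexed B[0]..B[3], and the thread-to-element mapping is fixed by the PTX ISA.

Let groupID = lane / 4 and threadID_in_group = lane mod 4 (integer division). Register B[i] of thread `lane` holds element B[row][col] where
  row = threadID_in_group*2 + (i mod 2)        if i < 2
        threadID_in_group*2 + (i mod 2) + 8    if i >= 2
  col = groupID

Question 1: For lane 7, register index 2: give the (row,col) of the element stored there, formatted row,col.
14,1

7: g=1,t=3
[2] (3*2+0+8,1) = (14,1)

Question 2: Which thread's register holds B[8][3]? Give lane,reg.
c=3→G=3  r=8→rhi=1,T=0,p=0
L=3*4+0=12  i=1*2+0=2

12,2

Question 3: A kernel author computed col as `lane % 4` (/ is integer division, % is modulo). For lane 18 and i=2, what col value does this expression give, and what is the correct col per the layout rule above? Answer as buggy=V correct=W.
`lane % 4`[18,2]→2
lane 18: G=4 (18/4), T=2 (18%4)
i=2: r=2*2+0+8=12, c=G=4
col: 2 vs 4

buggy=2 correct=4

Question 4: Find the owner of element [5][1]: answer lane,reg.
6,1

c: 1->gid=1  r: 5->r8=0,tid=2,i&1=1
L=1*4+2=6  i=0*2+1=1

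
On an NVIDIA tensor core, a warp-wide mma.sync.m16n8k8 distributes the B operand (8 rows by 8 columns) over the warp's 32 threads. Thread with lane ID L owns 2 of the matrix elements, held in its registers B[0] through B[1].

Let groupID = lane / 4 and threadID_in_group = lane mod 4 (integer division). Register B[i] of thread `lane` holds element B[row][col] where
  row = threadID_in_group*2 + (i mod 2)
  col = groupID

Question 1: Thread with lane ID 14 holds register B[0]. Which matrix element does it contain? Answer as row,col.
lane 14=>14/4=3, 14 mod 4=2
i=0  r:2·2+0=>4  c:3

4,3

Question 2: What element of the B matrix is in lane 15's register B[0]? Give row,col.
lane 15: gid=3 (15/4), tid=3 (15%4)
i=0: r=3*2+0=6, c=gid=3

6,3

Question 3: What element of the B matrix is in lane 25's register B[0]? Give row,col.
2,6

25: g=6,t=1
[0] (1*2+0,6) = (2,6)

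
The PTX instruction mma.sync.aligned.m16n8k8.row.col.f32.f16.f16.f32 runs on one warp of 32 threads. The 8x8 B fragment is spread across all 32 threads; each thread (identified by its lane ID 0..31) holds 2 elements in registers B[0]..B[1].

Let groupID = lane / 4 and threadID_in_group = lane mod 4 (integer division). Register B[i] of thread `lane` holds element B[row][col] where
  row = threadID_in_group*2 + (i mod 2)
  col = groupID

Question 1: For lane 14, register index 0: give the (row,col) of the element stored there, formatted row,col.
L=14->gid=14>>2=3, tid=14&3=2
[0]->row 2·2+0=4  col gid=3

4,3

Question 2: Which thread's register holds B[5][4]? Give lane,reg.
c=4->g=4  r=5->t=2,b0=1
L=4*4+2=18  i=1=1

18,1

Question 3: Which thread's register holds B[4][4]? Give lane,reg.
18,0

c=4⇒gr=4  r=4⇒th=2,odd=0
L=4*4+2=18  i=0=0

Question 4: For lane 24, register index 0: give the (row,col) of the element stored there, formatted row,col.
0,6

24: grp=6,tig=0
[0] (0*2+0,6) = (0,6)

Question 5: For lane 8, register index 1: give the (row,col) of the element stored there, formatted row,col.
1,2

lane 8→8/4=2, 8 mod 4=0
i=1  r:2·0+1→1  c:2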